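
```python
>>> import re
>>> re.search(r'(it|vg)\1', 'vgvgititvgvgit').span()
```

(0, 4)

After group 1 captures some text, `\1` only succeeds where that same text appears again.
Unlike `match`, `search` isn't anchored — it looks for the pattern anywhere in the string.
The match spans [0:4] → 'vgvg'.
Captured: group 1 = 'vg'.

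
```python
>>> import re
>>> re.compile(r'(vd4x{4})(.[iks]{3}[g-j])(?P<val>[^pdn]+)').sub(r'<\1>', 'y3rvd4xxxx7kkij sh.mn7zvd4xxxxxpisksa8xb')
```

'y3r<vd4xxxx>n7zvd4xxxxxpisksa8xb'

The pattern matches the literal 'vd4', then exactly 4 of the literal 'x' (captured); then any character, then exactly 3 of one of [iks], then a character in [g-j] (captured); then one or more of any character except [pdn] (captured as 'val').
Matches: at [3:20] → 'vd4xxxx7kkij sh.m'.
The replacement refers to a captured group, so each match is rewritten using its own captured text.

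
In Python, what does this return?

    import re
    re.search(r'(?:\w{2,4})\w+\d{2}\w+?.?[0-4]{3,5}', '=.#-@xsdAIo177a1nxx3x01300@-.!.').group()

The pattern matches 2 to 4 of a word character (non-capturing group); then one or more of a word character, then exactly 2 of a digit, then one or more of a word character (lazy); then optionally any character, then 3 to 5 of a character in [0-4].
Unlike `match`, `search` isn't anchored — it looks for the pattern anywhere in the string.
The match spans [5:26] → 'xsdAIo177a1nxx3x01300'.

'xsdAIo177a1nxx3x01300'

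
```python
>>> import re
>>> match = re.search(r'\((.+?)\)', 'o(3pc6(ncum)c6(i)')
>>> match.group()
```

'(3pc6(ncum)'

`re.search` scans for the first position where the pattern succeeds.
The match spans [1:12] → '(3pc6(ncum)'.
Captured: group 1 = '3pc6(ncum'.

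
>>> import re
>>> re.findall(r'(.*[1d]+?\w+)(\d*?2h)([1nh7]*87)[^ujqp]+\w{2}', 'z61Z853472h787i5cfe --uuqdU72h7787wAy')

Pattern: zero or more of any character, then one or more of one of [1d] (lazy), then one or more of a word character (captured); then zero or more of a digit (lazy), then the literal '2h' (captured); then zero or more of one of [1nh7], then the literal '87' (captured); then one or more of any character except [ujqp], then exactly 2 of a word character.
Matches: at [0:37] match 'z61Z853472h787i5cfe --uuqdU72h7787wAy', groups = ('z61Z853472h787i5cfe --uuqdU7', '2h', '7787').
Multiple groups make `findall` return tuples — one 3-tuple for the one match.

[('z61Z853472h787i5cfe --uuqdU7', '2h', '7787')]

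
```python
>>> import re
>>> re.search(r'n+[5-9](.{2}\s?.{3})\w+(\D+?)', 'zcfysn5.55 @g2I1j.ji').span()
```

(5, 18)

This matches one or more of a literal 'n', then a character in [5-9]; then exactly 2 of any character, then optionally whitespace, then exactly 3 of any character (captured); then one or more of a word character; then one or more of a non-digit (lazy) (captured).
Unlike `match`, `search` isn't anchored — it looks for the pattern anywhere in the string.
The match spans [5:18] → 'n5.55 @g2I1j.'.
Captured: group 1 = '.55 @', group 2 = '.'.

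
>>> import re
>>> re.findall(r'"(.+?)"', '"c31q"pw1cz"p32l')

A non-greedy quantifier consumes as few characters as it can — just enough that the remainder of the pattern still matches from where it stops; whatever follows it matches normally.
Matches: at [0:6] match '"c31q"', group 1 = 'c31q'.
`findall` collects group 1 from the one match (1 total).

['c31q']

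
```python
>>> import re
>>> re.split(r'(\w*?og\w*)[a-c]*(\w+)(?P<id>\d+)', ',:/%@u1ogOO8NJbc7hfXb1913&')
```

[',:/%@', 'u1ogOO8NJbc7hfXb19', '1', '3', '&']

Pattern: zero or more of a word character (lazy), then the literal 'og', then zero or more of a word character (captured); then zero or more of a character in [a-c]; then one or more of a word character (captured); then one or more of a digit (captured as 'id').
Matches to split on: at [5:25] → 'u1ogOO8NJbc7hfXb1913'.
The group in the pattern means `split` returns the separators' captures alongside the pieces.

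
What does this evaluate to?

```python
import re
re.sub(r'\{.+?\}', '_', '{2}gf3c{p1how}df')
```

'_gf3c_df'

A non-greedy quantifier consumes as few characters as it can — just enough that the remainder of the pattern still matches from where it stops; whatever follows it matches normally.
Matches: at [0:3] → '{2}'; at [7:14] → '{p1how}'.
`sub` substitutes '_' at each match site.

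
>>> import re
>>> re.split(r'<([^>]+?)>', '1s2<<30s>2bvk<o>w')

['1s2', '<30s', '2bvk', 'o', 'w']

Matches to split on: at [3:9] → '<<30s>'; at [13:16] → '<o>'.
Because the pattern has a capturing group, `split` also inserts each captured text between the pieces.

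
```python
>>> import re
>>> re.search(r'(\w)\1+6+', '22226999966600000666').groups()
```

`\1` is not a pattern — it's the concrete string captured by group 1, re-applied verbatim.
Unlike `match`, `search` isn't anchored — it looks for the pattern anywhere in the string.
The match spans [0:5] → '22226'.
Captured: group 1 = '2'.

('2',)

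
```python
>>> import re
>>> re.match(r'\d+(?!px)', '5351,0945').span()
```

(0, 4)

The negative lookahead/lookbehind blocks any match where the forbidden context is present.
`re.match` only tries the pattern at the start of the string.
The match spans [0:4] → '5351'.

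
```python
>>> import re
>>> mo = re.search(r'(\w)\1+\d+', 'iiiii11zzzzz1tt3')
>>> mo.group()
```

After group 1 captures some text, `\1` only succeeds where that same text appears again.
`re.search` tries every starting position until one works.
The match spans [0:7] → 'iiiii11'.
Captured: group 1 = 'i'.

'iiiii11'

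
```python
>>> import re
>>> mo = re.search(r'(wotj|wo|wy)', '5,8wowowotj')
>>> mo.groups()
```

The match spans [3:5] → 'wo'.
Captured: group 1 = 'wo'.

('wo',)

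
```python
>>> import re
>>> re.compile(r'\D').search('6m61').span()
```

This matches a non-digit.
Unlike `match`, `search` isn't anchored — it looks for the pattern anywhere in the string.
The match spans [1:2] → 'm'.

(1, 2)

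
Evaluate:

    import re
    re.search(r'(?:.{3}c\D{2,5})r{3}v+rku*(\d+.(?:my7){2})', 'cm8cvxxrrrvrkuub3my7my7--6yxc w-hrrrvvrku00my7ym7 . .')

None

This matches exactly 3 of any character, then a literal 'c', then 2 to 5 of a non-digit (non-capturing group); then exactly 3 of the literal 'r', then one or more of the literal 'v'; then the literal 'rk', then zero or more of the literal 'u'; then one or more of a digit, then any character, then the literal 'my7' repeated 2 times (captured).
Here nothing in the string fits, so the call returns None.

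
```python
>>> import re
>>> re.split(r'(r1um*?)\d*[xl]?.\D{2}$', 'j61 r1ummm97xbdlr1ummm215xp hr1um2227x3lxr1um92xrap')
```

['j61 r1ummm97xbdlr1ummm215xp hr1um2227x3lx', 'r1um', '']

`re.split` interleaves the captured-group text with the surrounding fragments.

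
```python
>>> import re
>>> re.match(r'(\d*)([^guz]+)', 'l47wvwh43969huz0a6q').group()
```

'l47wvwh43969h'

`match` is anchored at position 0; if the pattern doesn't fit there, it returns None.
The match spans [0:13] → 'l47wvwh43969h'.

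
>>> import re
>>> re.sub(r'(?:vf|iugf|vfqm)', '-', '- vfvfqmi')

The regex engine tests alternatives in the order written; an earlier branch that matches wins even if a later one would match more.
Matches: at [2:4] → 'vf'; at [4:6] → 'vf'.
Every occurrence is swapped for '-'.

'- --qmi'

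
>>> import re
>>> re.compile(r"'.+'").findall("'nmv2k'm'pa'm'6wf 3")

["'nmv2k'm'pa'm'"]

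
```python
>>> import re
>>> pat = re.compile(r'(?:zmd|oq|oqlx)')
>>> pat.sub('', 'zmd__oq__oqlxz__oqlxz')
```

'____lxz__lxz'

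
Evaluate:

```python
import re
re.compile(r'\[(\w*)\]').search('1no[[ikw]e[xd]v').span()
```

`re.search` scans for the first position where the pattern succeeds.
The match spans [4:9] → '[ikw]'.
Captured: group 1 = 'ikw'.

(4, 9)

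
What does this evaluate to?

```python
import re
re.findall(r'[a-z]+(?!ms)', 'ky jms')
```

The negative lookahead/lookbehind blocks any match where the forbidden context is present.
Scanning left to right: at [0:2] → 'ky'; at [3:6] → 'jms'.
With no groups in the pattern, `findall` gives back each whole match — 2 here.

['ky', 'jms']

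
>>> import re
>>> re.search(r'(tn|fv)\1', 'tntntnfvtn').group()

'tntn'

The backreference `\1` re-matches whatever the first group consumed, character for character.
`search` walks the string left to right and returns the first match it finds.
The match spans [0:4] → 'tntn'.
Captured: group 1 = 'tn'.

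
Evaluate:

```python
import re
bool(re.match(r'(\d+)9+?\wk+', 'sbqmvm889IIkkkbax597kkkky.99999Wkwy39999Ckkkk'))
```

False

This matches one or more of a digit (captured); then one or more of the literal '9' (lazy), then a word character, then one or more of the literal 'k'.
With `match`, the pattern is implicitly anchored at the beginning.
Here the string doesn't start with a match, so the call returns None, and `bool(None)` is False.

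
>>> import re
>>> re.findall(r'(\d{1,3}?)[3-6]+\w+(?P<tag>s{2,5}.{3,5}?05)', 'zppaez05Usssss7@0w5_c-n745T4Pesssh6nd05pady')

[('7', 'ssh6nd05')]

Pattern: 1 to 3 of a digit (lazy) (captured); then one or more of a character in [3-6], then one or more of a word character; then 2 to 5 of a literal 's', then 3 to 5 of any character (lazy), then the literal '05' (captured as 'tag').
Lazy quantifiers expand one character at a time until the remainder of the pattern can match.
Walking the string: at [23:39] match '745T4Pesssh6nd05', groups = ('7', 'ssh6nd05').
`findall` packs the 2 group values into a tuple for every match.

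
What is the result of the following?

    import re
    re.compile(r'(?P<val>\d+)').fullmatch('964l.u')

None

`re.fullmatch` requires the pattern to consume the entire string.
Here the string isn't matched end-to-end, so the call returns None.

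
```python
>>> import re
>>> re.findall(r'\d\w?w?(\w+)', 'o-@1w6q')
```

['6q']

`findall` collects group 1 from the one match (1 total).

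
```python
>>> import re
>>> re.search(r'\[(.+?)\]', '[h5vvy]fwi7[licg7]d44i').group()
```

Because the quantifier is non-greedy, it stops expanding at the earliest point where the rest of the pattern can succeed.
`search` walks the string left to right and returns the first match it finds.
The match spans [0:7] → '[h5vvy]'.
Captured: group 1 = 'h5vvy'.

'[h5vvy]'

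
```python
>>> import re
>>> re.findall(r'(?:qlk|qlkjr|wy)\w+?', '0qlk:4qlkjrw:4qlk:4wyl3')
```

['qlkj', 'wyl']

`|` is ordered: at each position the engine commits to the first alternative that works.
Matches: at [6:10] → 'qlkj'; at [19:22] → 'wyl'.
No capturing groups, so `findall` returns the 2 full match strings.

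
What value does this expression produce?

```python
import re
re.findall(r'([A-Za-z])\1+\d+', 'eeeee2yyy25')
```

['e', 'y']

The backreference `\1` re-matches whatever the first group consumed, character for character.
Matches: at [0:6] match 'eeeee2', group 1 = 'e'; at [6:11] match 'yyy25', group 1 = 'y'.
One capturing group, so `findall` returns just the captured substring from each match — 2 in all.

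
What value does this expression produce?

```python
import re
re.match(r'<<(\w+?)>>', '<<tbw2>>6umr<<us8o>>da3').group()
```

'<<tbw2>>'

`re.match` only tries the pattern at the start of the string.
The match spans [0:8] → '<<tbw2>>'.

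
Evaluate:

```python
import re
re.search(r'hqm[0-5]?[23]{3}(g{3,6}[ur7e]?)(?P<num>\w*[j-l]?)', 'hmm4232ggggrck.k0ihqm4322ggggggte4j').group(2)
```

'te4j'

This matches the literal 'hqm', then optionally a character in [0-5], then exactly 3 of one of [23]; then 3 to 6 of the literal 'g', then optionally one of [ur7e] (captured); then zero or more of a word character, then optionally a character in [j-l] (captured as 'num').
`re.search` scans for the first position where the pattern succeeds.
The match spans [18:35] → 'hqm4322ggggggte4j'.
Captured: group 1 = 'gggggg', group 2 = 'te4j'.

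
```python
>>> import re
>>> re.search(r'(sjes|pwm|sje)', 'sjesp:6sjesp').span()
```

The regex engine tests alternatives in the order written; an earlier branch that matches wins even if a later one would match more.
The match spans [0:4] → 'sjes'.

(0, 4)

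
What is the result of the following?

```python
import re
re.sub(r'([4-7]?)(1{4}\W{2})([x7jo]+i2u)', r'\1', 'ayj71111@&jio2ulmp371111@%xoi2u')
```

'ayj71111@&jio2ulmp37'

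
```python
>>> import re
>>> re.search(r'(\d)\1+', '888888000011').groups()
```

('8',)

The match spans [0:6] → '888888'.
Captured: group 1 = '8'.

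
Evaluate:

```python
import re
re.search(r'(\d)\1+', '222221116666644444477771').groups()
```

After group 1 captures some text, `\1` only succeeds where that same text appears again.
`search` walks the string left to right and returns the first match it finds.
The match spans [0:5] → '22222'.
Captured: group 1 = '2'.

('2',)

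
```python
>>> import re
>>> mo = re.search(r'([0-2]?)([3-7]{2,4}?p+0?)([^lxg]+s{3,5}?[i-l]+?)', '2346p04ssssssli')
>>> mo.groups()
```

Pattern: optionally a character in [0-2] (captured); then 2 to 4 of a character in [3-7] (lazy), then one or more of the literal 'p', then optionally a literal '0' (captured); then one or more of any character except [lxg], then 3 to 5 of a literal 's' (lazy), then one or more of a character in [i-l] (lazy) (captured).
A `+?`/`*?`/`{m,n}?` starts at its minimum and grows only as far as needed for what follows to match.
`re.search` tries every starting position until one works.
The match spans [0:14] → '2346p04ssssssl'.
Captured: group 1 = '2', group 2 = '346p0', group 3 = '4ssssssl'.

('2', '346p0', '4ssssssl')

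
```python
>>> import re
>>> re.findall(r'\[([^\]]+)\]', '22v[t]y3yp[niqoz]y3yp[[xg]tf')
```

Scanning left to right: at [3:6] match '[t]', group 1 = 't'; at [10:17] match '[niqoz]', group 1 = 'niqoz'; at [21:26] match '[[xg]', group 1 = '[xg'.
`findall` collects group 1 from each match (3 total).

['t', 'niqoz', '[xg']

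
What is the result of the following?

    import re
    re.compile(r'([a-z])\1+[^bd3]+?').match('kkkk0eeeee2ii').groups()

('k',)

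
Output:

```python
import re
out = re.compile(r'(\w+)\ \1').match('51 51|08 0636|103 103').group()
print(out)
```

51 51

With `match`, the pattern is implicitly anchored at the beginning.
The match spans [0:5] → '51 51'.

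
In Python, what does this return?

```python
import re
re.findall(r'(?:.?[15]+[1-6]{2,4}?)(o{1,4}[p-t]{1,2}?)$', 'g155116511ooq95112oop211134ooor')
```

The pattern matches optionally any character, then one or more of one of [15], then 2 to 4 of a character in [1-6] (lazy) (non-capturing group); then 1 to 4 of the literal 'o', then 1 to 2 of a character in [p-t] (lazy) (captured); then anchored at the end.
Scanning left to right: at [21:31] match '211134ooor', group 1 = 'ooor'.
Because there's exactly one group, `findall` drops the full match and keeps group 1 from the one hit.

['ooor']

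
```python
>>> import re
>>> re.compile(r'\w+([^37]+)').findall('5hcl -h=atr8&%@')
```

One capturing group, so `findall` returns just the captured substring from the one match — 1 in all.

[' -h=atr8&%@']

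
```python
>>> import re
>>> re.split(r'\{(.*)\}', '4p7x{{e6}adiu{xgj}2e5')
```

['4p7x', '{e6}adiu{xgj', '2e5']

Matches to split on: at [4:18] → '{{e6}adiu{xgj}'.
With a capturing group present, the delimiter's captured portion is kept in the result list.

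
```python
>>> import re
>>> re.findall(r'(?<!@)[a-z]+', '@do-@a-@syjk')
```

`(?!…)`/`(?<!…)` only lets a position through if the neighbouring text does NOT match; no characters are consumed.
Walking the string: at [2:3] → 'o'; at [9:12] → 'yjk'.
Since nothing is captured, `findall` lists the 2 matched substrings directly.

['o', 'yjk']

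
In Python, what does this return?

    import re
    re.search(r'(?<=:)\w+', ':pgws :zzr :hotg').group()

'pgws'

Because the assertion is zero-width, the text it checks is not consumed and won't appear in the result.
`re.search` tries every starting position until one works.
The match spans [1:5] → 'pgws'.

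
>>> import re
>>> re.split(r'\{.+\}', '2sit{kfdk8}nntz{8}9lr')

['2sit', '9lr']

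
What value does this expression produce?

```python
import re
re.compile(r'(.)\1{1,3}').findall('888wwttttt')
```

['8', 'w', 't']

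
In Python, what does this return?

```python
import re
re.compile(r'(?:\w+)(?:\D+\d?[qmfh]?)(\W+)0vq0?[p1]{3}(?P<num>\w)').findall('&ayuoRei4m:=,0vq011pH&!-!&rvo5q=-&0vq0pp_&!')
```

This matches one or more of a word character (non-capturing group); then one or more of a non-digit, then optionally a digit, then optionally one of [qmfh] (non-capturing group); then one or more of a non-word character (captured); then the literal '0vq', then optionally a literal '0', then exactly 3 of one of [p1]; then a word character (captured as 'num').
Walking the string: at [1:21] match 'ayuoRei4m:=,0vq011pH', groups = (',', 'H').
With 2 capturing groups, `findall` returns a 2-tuple per match.

[(',', 'H')]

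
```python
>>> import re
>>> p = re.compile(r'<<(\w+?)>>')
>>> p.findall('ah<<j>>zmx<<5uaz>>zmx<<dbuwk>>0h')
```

['j', '5uaz', 'dbuwk']

Scanning left to right: at [2:7] match '<<j>>', group 1 = 'j'; at [10:18] match '<<5uaz>>', group 1 = '5uaz'; at [21:30] match '<<dbuwk>>', group 1 = 'dbuwk'.
One capturing group, so `findall` returns just the captured substring from each match — 3 in all.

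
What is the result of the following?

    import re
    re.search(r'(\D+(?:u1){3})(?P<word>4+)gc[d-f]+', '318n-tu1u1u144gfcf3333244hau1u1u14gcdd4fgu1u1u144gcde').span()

(25, 38)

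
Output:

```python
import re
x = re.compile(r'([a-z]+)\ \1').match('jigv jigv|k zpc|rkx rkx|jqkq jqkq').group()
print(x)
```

jigv jigv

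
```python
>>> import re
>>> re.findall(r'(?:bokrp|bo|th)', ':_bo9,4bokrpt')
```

['bo', 'bokrp']

Alternation tries branches left to right and keeps the first one that lets the overall match succeed at that position.
No capturing groups, so `findall` returns the 2 full match strings.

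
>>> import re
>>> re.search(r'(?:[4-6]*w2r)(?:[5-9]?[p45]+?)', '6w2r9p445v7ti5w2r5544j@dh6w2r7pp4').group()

'6w2r9p'

The pattern matches zero or more of a character in [4-6], then the literal 'w2r' (non-capturing group); then optionally a character in [5-9], then one or more of one of [p45] (lazy) (non-capturing group).
A non-greedy quantifier consumes as few characters as it can — just enough that the remainder of the pattern still matches from where it stops; whatever follows it matches normally.
`search` walks the string left to right and returns the first match it finds.
The match spans [0:6] → '6w2r9p'.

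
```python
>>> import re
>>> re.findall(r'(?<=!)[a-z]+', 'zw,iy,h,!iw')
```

The lookaround is zero-width — it requires the adjacent text to match without consuming it, so the asserted text isn't part of the match.
Matches: at [9:11] → 'iw'.
With no groups in the pattern, `findall` gives back each whole match — 1 here.

['iw']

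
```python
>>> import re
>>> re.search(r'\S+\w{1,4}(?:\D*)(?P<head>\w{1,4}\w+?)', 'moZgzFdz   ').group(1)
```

The match spans [0:8] → 'moZgzFdz'.
Captured: group 1 = 'dz'.

'dz'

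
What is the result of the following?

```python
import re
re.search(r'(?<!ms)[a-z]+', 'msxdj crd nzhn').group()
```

The negative lookaround is zero-width — it rules out positions where the adjacent text would match, without consuming anything.
The match spans [0:5] → 'msxdj'.

'msxdj'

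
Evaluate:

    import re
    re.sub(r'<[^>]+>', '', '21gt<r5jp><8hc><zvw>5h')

'21gt5h'

Matches: at [4:10] → '<r5jp>'; at [10:15] → '<8hc>'; at [15:20] → '<zvw>'.
Each match is replaced by ''.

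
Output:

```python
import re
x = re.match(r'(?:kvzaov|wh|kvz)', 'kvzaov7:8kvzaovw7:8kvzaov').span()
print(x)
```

Alternation isn't longest-match — the leftmost alternative that fits at this position is chosen.
`re.match` won't scan ahead — the pattern has to work from the very first character.
The match spans [0:6] → 'kvzaov'.

(0, 6)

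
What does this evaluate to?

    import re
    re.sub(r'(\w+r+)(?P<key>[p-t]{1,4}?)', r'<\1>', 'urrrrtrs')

Each match is replaced using the text its own group 1 captured.

'<urrrrtr>'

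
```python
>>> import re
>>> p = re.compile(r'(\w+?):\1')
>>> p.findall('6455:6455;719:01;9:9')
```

`\1` is not a pattern — it's the concrete string captured by group 1, re-applied verbatim.
Scanning left to right: at [0:9] match '6455:6455', group 1 = '6455'; at [17:20] match '9:9', group 1 = '9'.
Because there's exactly one group, `findall` drops the full match and keeps group 1 from each hit.

['6455', '9']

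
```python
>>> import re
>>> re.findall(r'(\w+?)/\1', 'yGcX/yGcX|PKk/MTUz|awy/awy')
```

After group 1 captures some text, `\1` only succeeds where that same text appears again.
Scanning left to right: at [0:9] match 'yGcX/yGcX', group 1 = 'yGcX'; at [19:26] match 'awy/awy', group 1 = 'awy'.
Because there's exactly one group, `findall` drops the full match and keeps group 1 from each hit.

['yGcX', 'awy']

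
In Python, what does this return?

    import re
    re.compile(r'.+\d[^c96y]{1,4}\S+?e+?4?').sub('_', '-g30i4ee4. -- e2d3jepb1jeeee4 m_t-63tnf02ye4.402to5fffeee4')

'_'

`sub` substitutes '_' at each match site.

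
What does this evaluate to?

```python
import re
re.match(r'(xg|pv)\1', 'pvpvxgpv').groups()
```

('pv',)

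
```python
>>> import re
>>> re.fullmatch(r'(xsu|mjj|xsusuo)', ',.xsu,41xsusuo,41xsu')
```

None

`re.fullmatch` requires the pattern to consume the entire string.
Here there's no way to consume every character, so the call returns None.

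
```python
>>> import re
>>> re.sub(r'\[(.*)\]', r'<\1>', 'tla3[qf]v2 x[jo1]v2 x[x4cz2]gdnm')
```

'tla3<qf]v2 x[jo1]v2 x[x4cz2>gdnm'

`\1` in the replacement pulls in group 1's text for each match.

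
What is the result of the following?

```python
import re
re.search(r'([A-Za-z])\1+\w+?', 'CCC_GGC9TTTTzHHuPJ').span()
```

The backreference `\1` re-matches whatever the first group consumed, character for character.
`search` walks the string left to right and returns the first match it finds.
The match spans [0:4] → 'CCC_'.
Captured: group 1 = 'C'.

(0, 4)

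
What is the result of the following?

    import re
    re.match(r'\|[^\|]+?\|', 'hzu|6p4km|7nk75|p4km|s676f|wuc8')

`match` is anchored at position 0; if the pattern doesn't fit there, it returns None.
Here position 0 doesn't satisfy it, so the call returns None.

None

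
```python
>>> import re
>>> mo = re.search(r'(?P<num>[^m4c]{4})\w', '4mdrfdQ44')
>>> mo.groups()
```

('drfd',)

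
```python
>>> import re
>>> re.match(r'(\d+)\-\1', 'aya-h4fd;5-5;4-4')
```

None

`re.match` won't scan ahead — the pattern has to work from the very first character.
Here position 0 doesn't satisfy it, so the call returns None.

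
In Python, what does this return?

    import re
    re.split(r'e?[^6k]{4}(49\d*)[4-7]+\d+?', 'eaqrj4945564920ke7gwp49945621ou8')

This matches optionally the literal 'e', then exactly 4 of any character except [6k]; then the literal '49', then zero or more of a digit (captured); then one or more of a character in [4-7], then one or more of a digit (lazy).
A non-greedy quantifier consumes as few characters as it can — just enough that the remainder of the pattern still matches from where it stops; whatever follows it matches normally.
Matches to split on: at [0:13] → 'eaqrj49455649'; at [16:28] → 'e7gwp4994562'.
The group in the pattern means `split` returns the separators' captures alongside the pieces.

['', '494556', '20k', '49945', '1ou8']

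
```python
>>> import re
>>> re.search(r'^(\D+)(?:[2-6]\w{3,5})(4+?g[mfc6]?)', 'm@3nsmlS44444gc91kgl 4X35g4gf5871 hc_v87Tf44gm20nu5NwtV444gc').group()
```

'm@3nsmlS44444gc'

The match spans [0:15] → 'm@3nsmlS44444gc'.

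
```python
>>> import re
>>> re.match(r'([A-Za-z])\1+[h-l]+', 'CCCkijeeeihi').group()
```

'CCCkij'

The backreference `\1` re-matches whatever the first group consumed, character for character.
With `match`, the pattern is implicitly anchored at the beginning.
The match spans [0:6] → 'CCCkij'.
Captured: group 1 = 'C'.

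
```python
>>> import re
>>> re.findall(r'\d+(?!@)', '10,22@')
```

The negative lookahead/lookbehind blocks any match where the forbidden context is present.
No capturing groups, so `findall` returns the 2 full match strings.

['10', '2']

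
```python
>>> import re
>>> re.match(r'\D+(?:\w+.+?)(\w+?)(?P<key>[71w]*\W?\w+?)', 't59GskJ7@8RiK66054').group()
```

Pattern: one or more of a non-digit; then one or more of a word character, then one or more of any character (lazy) (non-capturing group); then one or more of a word character (lazy) (captured); then zero or more of one of [71w], then optionally a non-word character, then one or more of a word character (lazy) (captured as 'key').
With the lazy modifier that quantifier settles for the fewest repetitions that let the rest of the pattern succeed (the atoms after it are unaffected and can still be greedy).
`re.match` only tries the pattern at the start of the string.
The match spans [0:11] → 't59GskJ7@8R'.
Captured: group 1 = '8', group 2 = 'R'.

't59GskJ7@8R'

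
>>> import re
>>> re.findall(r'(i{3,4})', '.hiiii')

This matches 3 to 4 of a literal 'i' (captured).
Because there's exactly one group, `findall` drops the full match and keeps group 1 from the one hit.

['iiii']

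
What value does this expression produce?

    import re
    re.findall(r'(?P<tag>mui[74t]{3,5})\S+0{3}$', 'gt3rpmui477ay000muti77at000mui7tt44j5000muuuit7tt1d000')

['mui477']

The pattern matches the literal 'm', then the literal 'ui', then 3 to 5 of one of [74t] (captured as 'tag'); then one or more of a non-whitespace character, then exactly 3 of a literal '0'; then anchored at the end.
Matches: at [5:54] match 'mui477ay000muti77at000mui7tt44j5000muuuit7tt1d000', group 1 = 'mui477'.
Because there's exactly one group, `findall` drops the full match and keeps group 1 from the one hit.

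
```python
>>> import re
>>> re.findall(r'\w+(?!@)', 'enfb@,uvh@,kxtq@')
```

The negative lookaround is zero-width — it rules out positions where the adjacent text would match, without consuming anything.
With no groups in the pattern, `findall` gives back each whole match — 3 here.

['enf', 'uv', 'kxt']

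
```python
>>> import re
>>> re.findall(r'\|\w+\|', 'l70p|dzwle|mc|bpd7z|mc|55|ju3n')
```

['|dzwle|', '|bpd7z|', '|55|']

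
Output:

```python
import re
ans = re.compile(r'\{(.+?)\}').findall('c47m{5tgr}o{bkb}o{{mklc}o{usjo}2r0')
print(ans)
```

A `+?`/`*?`/`{m,n}?` starts at its minimum and grows only as far as needed for what follows to match.
Walking the string: at [4:10] match '{5tgr}', group 1 = '5tgr'; at [11:16] match '{bkb}', group 1 = 'bkb'; at [17:24] match '{{mklc}', group 1 = '{mklc'; at [25:31] match '{usjo}', group 1 = 'usjo'.
One capturing group, so `findall` returns just the captured substring from each match — 4 in all.

['5tgr', 'bkb', '{mklc', 'usjo']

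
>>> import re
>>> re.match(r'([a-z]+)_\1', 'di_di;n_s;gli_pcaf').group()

'di_di'

`re.match` won't scan ahead — the pattern has to work from the very first character.
The match spans [0:5] → 'di_di'.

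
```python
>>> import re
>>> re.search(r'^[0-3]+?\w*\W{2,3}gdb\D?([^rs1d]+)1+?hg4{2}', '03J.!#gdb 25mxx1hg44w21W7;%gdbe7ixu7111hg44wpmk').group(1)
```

'25mxx'

The match spans [0:20] → '03J.!#gdb 25mxx1hg44'.
Captured: group 1 = '25mxx'.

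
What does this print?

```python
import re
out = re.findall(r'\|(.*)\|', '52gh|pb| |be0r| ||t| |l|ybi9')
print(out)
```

['pb| |be0r| ||t| |l']

`findall` collects group 1 from the one match (1 total).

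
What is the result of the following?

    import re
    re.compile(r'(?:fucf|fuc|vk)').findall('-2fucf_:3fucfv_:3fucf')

['fucf', 'fucf', 'fucf']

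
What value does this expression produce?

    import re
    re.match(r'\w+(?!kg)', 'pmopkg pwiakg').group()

`re.match` only tries the pattern at the start of the string.
The match spans [0:6] → 'pmopkg'.

'pmopkg'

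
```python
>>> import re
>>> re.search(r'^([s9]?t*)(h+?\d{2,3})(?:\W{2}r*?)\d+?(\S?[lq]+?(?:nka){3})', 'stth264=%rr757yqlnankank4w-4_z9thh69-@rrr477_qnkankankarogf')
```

This matches anchored at the start of the string; then optionally one of [s9], then zero or more of the literal 't' (captured); then one or more of the literal 'h' (lazy), then 2 to 3 of a digit (captured); then exactly 2 of a non-word character, then zero or more of the literal 'r' (lazy) (non-capturing group); then one or more of a digit (lazy); then optionally a non-whitespace character, then one or more of one of [lq] (lazy), then the literal 'nka' repeated 3 times (captured).
`re.search` scans for the first position where the pattern succeeds.
Here the pattern never matches, so the call returns None.

None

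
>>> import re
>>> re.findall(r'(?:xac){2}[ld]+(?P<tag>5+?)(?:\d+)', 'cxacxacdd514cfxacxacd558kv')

['5', '5']

Pattern: the literal 'xac' repeated 2 times, then one or more of one of [ld]; then one or more of a literal '5' (lazy) (captured as 'tag'); then one or more of a digit (non-capturing group).
Because the quantifier is non-greedy, it stops expanding at the earliest point where the rest of the pattern can succeed.
Scanning left to right: at [1:12] match 'xacxacdd514', group 1 = '5'; at [14:24] match 'xacxacd558', group 1 = '5'.
One capturing group, so `findall` returns just the captured substring from each match — 2 in all.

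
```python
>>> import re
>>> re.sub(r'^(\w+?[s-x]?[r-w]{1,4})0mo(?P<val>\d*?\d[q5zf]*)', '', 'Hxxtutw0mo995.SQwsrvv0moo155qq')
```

'95.SQwsrvv0moo155qq'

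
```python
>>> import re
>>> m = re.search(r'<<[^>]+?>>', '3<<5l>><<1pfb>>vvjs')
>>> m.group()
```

Unlike `match`, `search` isn't anchored — it looks for the pattern anywhere in the string.
The match spans [1:7] → '<<5l>>'.

'<<5l>>'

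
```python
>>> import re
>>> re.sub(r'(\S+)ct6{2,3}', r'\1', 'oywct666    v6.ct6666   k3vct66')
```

This matches one or more of a non-whitespace character (captured); then the literal 'ct', then 2 to 3 of a literal '6'.
Matches: at [0:8] → 'oywct666'; at [12:20] → 'v6.ct666'; at [24:31] → 'k3vct66'.
`\1` in the replacement pulls in group 1's text for each match.

'oyw    v6.6   k3v'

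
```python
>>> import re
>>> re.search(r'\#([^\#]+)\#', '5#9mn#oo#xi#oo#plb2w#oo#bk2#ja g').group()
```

'#9mn#'

Unlike `match`, `search` isn't anchored — it looks for the pattern anywhere in the string.
The match spans [1:6] → '#9mn#'.
Captured: group 1 = '9mn'.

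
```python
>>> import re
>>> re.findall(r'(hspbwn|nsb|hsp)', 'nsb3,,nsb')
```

With a single group, `findall` returns only what that group captured — 2 items.

['nsb', 'nsb']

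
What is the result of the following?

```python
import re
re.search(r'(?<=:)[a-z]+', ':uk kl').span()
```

(1, 3)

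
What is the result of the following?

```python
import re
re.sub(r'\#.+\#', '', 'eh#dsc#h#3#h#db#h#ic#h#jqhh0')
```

'ehjqhh0'

Matches: at [2:23] → '#dsc#h#3#h#db#h#ic#h#'.
`sub` substitutes '' at each match site.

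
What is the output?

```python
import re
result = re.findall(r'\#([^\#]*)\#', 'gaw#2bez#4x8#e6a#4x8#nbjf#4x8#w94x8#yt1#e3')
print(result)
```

['2bez', 'e6a', 'nbjf', 'w94x8']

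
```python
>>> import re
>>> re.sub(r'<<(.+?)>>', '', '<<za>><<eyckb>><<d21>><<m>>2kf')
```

'2kf'

Matches: at [0:6] → '<<za>>'; at [6:15] → '<<eyckb>>'; at [15:22] → '<<d21>>'; at [22:27] → '<<m>>'.
Each match is replaced by ''.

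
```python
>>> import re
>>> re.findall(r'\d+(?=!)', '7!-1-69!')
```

['7', '69']

The lookaround is zero-width — it requires the adjacent text to match without consuming it, so the asserted text isn't part of the match.
Matches: at [0:1] → '7'; at [5:7] → '69'.
No capturing groups, so `findall` returns the 2 full match strings.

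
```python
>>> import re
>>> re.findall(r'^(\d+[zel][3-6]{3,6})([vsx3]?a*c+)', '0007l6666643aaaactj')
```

[('0007l666664', '3aaaac')]

This matches anchored at the start of the string; then one or more of a digit, then one of [zel], then 3 to 6 of a character in [3-6] (captured); then optionally one of [vsx3], then zero or more of the literal 'a', then one or more of a literal 'c' (captured).
Matches: at [0:17] match '0007l6666643aaaac', groups = ('0007l666664', '3aaaac').
Multiple groups make `findall` return tuples — one 2-tuple for the one match.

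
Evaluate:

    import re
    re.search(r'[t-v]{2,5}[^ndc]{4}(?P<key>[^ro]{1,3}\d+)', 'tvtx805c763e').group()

This matches 2 to 5 of a character in [t-v], then exactly 4 of any character except [ndc]; then 1 to 3 of any character except [ro], then one or more of a digit (captured as 'key').
`re.search` tries every starting position until one works.
The match spans [0:11] → 'tvtx805c763'.
Captured: group 1 = 'c763'.

'tvtx805c763'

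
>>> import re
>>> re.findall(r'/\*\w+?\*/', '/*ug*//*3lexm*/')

`findall` yields the raw match text (2 of them) because the pattern has no groups.

['/*ug*/', '/*3lexm*/']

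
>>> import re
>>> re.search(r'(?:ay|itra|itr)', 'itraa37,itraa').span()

(0, 4)

`|` is ordered: at each position the engine commits to the first alternative that works.
`re.search` scans for the first position where the pattern succeeds.
The match spans [0:4] → 'itra'.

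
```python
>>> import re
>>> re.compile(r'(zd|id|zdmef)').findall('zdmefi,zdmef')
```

Alternation tries branches left to right and keeps the first one that lets the overall match succeed at that position.
Because there's exactly one group, `findall` drops the full match and keeps group 1 from each hit.

['zd', 'zd']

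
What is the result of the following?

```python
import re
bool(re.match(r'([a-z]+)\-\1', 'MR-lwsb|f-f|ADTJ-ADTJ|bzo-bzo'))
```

`re.match` only tries the pattern at the start of the string.
Here the pattern fails at index 0, so the call returns None, and `bool(None)` is False.

False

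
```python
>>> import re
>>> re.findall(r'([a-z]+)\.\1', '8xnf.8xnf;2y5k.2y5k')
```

With a single group, `findall` returns only what that group captured — 0 items.
Nothing in the string satisfies the pattern, so the list is empty.

[]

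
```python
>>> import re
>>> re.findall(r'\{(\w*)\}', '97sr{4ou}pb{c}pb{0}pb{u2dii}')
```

['4ou', 'c', '0', 'u2dii']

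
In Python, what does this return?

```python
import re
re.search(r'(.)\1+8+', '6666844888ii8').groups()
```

('6',)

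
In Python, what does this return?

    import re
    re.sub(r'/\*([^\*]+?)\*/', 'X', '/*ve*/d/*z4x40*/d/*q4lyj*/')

'XdXdX'

Matches: at [0:6] → '/*ve*/'; at [7:16] → '/*z4x40*/'; at [17:26] → '/*q4lyj*/'.
`sub` substitutes 'X' at each match site.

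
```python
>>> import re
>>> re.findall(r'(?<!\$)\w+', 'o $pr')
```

`(?!…)`/`(?<!…)` only lets a position through if the neighbouring text does NOT match; no characters are consumed.
Scanning left to right: at [0:1] → 'o'; at [4:5] → 'r'.
Since nothing is captured, `findall` lists the 2 matched substrings directly.

['o', 'r']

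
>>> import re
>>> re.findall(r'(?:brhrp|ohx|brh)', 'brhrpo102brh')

Alternation tries branches left to right and keeps the first one that lets the overall match succeed at that position.
Matches: at [0:5] → 'brhrp'; at [9:12] → 'brh'.
`findall` yields the raw match text (2 of them) because the pattern has no groups.

['brhrp', 'brh']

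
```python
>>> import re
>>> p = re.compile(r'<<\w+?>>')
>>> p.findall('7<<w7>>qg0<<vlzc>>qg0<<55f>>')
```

Walking the string: at [1:7] → '<<w7>>'; at [10:18] → '<<vlzc>>'; at [21:28] → '<<55f>>'.
`findall` yields the raw match text (3 of them) because the pattern has no groups.

['<<w7>>', '<<vlzc>>', '<<55f>>']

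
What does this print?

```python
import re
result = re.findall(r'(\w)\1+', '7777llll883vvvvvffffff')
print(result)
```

['7', 'l', '8', 'v', 'f']

`\1` has to match the exact text group 1 already captured.
Walking the string: at [0:4] match '7777', group 1 = '7'; at [4:8] match 'llll', group 1 = 'l'; at [8:10] match '88', group 1 = '8'; at [11:16] match 'vvvvv', group 1 = 'v'; at [16:22] match 'ffffff', group 1 = 'f'.
Because there's exactly one group, `findall` drops the full match and keeps group 1 from each hit.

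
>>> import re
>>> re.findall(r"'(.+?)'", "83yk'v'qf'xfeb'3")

Lazy quantifiers expand one character at a time until the remainder of the pattern can match.
Walking the string: at [4:7] match "'v'", group 1 = 'v'; at [9:15] match "'xfeb'", group 1 = 'xfeb'.
Because there's exactly one group, `findall` drops the full match and keeps group 1 from each hit.

['v', 'xfeb']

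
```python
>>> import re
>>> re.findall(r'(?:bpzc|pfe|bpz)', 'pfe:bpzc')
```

['pfe', 'bpzc']

`|` is ordered: at each position the engine commits to the first alternative that works.
With no groups in the pattern, `findall` gives back each whole match — 2 here.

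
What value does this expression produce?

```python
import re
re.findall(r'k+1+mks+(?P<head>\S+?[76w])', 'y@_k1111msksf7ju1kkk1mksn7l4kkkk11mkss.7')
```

Because the quantifier is non-greedy, it stops expanding at the earliest point where the rest of the pattern can succeed.
Because there's exactly one group, `findall` drops the full match and keeps group 1 from each hit.

['n7', '.7']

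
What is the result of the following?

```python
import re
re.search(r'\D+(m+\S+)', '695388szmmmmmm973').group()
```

The pattern matches one or more of a non-digit; then one or more of a literal 'm', then one or more of a non-whitespace character (captured).
Unlike `match`, `search` isn't anchored — it looks for the pattern anywhere in the string.
The match spans [6:17] → 'szmmmmmm973'.
Captured: group 1 = 'm973'.

'szmmmmmm973'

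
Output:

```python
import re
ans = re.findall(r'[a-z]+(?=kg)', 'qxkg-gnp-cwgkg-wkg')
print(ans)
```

Lookahead/lookbehind check context without consuming it, so the matched span excludes the asserted characters.
Walking the string: at [0:2] → 'qx'; at [9:12] → 'cwg'; at [15:16] → 'w'.
Since nothing is captured, `findall` lists the 3 matched substrings directly.

['qx', 'cwg', 'w']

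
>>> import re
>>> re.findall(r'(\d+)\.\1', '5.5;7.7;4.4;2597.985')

`\1` is not a pattern — it's the concrete string captured by group 1, re-applied verbatim.
Matches: at [0:3] match '5.5', group 1 = '5'; at [4:7] match '7.7', group 1 = '7'; at [8:11] match '4.4', group 1 = '4'.
Because there's exactly one group, `findall` drops the full match and keeps group 1 from each hit.

['5', '7', '4']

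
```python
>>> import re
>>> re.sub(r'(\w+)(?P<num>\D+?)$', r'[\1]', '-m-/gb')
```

This matches one or more of a word character (captured); then one or more of a non-digit (lazy) (captured as 'num'); then anchored at the end.
Matches: at [1:6] → 'm-/gb'.
The replacement refers to a captured group, so each match is rewritten using its own captured text.

'-[m]'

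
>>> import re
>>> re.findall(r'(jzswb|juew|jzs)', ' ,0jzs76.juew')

['jzs', 'juew']

One capturing group, so `findall` returns just the captured substring from each match — 2 in all.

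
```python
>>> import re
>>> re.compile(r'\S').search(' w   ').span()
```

Pattern: a non-whitespace character.
The match spans [1:2] → 'w'.

(1, 2)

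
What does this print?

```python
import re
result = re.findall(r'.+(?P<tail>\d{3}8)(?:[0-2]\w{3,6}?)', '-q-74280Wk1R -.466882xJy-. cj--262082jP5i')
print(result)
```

This matches one or more of any character; then exactly 3 of a digit, then a literal '8' (captured as 'tail'); then a character in [0-2], then 3 to 6 of a word character (lazy) (non-capturing group).
With a single group, `findall` returns only what that group captured — 1 item.

['6208']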